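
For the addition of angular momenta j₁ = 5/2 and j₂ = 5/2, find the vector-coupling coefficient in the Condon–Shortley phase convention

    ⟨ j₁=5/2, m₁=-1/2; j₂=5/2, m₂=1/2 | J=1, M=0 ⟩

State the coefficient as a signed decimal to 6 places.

+√(1/70) ≈ +0.119523

√[3·4!1!1!/7! · 2!3!3!2!1!1!] = √(72/35)
  +(−1)^2/∏(2,2,1,1,0,0)! = 1/4  (running 1/4)
  +(−1)^3/∏(3,1,0,0,1,1)! = -1/6  (running 1/12)
⟨..|..⟩ = √(72/35)·(1/12) = +0.119523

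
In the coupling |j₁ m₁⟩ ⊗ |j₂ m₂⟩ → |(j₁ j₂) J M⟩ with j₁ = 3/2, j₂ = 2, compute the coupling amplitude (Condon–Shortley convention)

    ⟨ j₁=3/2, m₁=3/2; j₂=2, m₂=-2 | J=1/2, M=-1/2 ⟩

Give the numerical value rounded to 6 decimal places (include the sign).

j₁+j₂−J=3  J+j₁−j₂=0  J−j₁+j₂=1  j₁+j₂+J+1=5
(j₁±m₁, j₂±m₂, J±M) = (3,0,0,4,0,1)
P² = 72/5
sum k=0..0:
  [0] +1/6 = 1/6
S = 1/6
C² = P²·S² = 2/5 ; C = +0.632456

+0.632456  (= +√(2/5))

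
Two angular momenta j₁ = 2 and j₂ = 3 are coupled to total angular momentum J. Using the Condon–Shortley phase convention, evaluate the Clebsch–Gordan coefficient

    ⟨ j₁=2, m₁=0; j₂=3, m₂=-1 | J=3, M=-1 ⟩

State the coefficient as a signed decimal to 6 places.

-0.387298

triangle: 2!·2!·4!/9! = 96/362880
(j±m)!: 2!·2!·2!·4!·2!·4! = 9216
prefactor² = (2J+1)·Δ·N² = 256/15
  k=0: +1/(0!·2!·2!·2!·0!·2!) = 1/16
  k=1: −1/(1!·1!·1!·1!·1!·3!) = -1/6
  k=2: +1/(2!·0!·0!·0!·2!·4!) = 1/96
Σ = -3/32  ⇒  CG² = 256/15·(-3/32)² = 3/20
CG = −√(3/20) = -0.387298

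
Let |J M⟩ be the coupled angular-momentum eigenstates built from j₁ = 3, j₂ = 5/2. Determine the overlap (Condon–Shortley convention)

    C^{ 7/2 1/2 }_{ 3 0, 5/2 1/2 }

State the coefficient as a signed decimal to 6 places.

triangle: 2!*4!*3!/10! = 288/3628800
(j±m)!: 3!*3!*3!*2!*4!*3! = 62208
prefactor² = (2J+1)*Δ*N² = 6912/175
  k=0: +1/(0!*2!*3!*3!*1!*0!) = 1/72
  k=1: −1/(1!*1!*2!*2!*2!*1!) = -1/8
  k=2: +1/(2!*0!*1!*1!*3!*2!) = 1/24
Σ = -5/72  ⇒  CG² = 6912/175*(-5/72)² = 4/21
CG = −√(4/21) = -0.436436

-0.436436  (= −√(4/21))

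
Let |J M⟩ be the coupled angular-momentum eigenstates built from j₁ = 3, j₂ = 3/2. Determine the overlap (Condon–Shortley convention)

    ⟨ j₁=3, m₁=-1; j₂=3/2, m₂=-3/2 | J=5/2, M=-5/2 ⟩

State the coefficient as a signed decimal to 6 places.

√[6·2!4!1!/8! · 2!4!0!3!0!5!] = √(1728/7)
  +(−1)^0/∏(0,2,4,0,0,1)! = 1/48  (running 1/48)
⟨..|..⟩ = √(1728/7)·(1/48) = +0.327327

+√(3/28) ≈ +0.327327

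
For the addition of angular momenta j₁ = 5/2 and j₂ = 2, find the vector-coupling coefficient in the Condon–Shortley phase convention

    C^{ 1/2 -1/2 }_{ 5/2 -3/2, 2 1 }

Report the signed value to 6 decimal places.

j₁+j₂−J=4  J+j₁−j₂=1  J−j₁+j₂=0  j₁+j₂+J+1=6
(j₁±m₁, j₂±m₂, J±M) = (1,4,3,1,0,1)
P² = 48/5
sum k=3..3:
  [3] −1/6 = -1/6
S = -1/6
C² = P²·S² = 4/15 ; C = -0.516398

-0.516398  (= −√(4/15))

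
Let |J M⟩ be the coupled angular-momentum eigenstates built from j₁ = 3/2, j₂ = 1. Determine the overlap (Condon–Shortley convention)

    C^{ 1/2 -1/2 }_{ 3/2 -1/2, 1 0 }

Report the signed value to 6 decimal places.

−√(1/3) ≈ -0.577350

triangle: 2!*1!*0!/4! = 2/24
(j±m)!: 1!*2!*1!*1!*0!*1! = 2
prefactor² = (2J+1)*Δ*N² = 1/3
  k=1: −1/(1!*1!*1!*0!*0!*0!) = -1
Σ = -1  ⇒  CG² = 1/3*(-1)² = 1/3
CG = −√(1/3) = -0.577350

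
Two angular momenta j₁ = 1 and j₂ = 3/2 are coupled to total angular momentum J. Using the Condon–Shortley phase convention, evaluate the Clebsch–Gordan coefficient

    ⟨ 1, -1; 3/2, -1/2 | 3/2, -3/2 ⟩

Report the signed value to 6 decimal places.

triangle: 1!×1!×2!/5! = 2/120
(j±m)!: 0!×2!×1!×2!×0!×3! = 24
prefactor² = (2J+1)×Δ×N² = 8/5
  k=1: −1/(1!×0!×1!×0!×0!×2!) = -1/2
Σ = -1/2  ⇒  CG² = 8/5×(-1/2)² = 2/5
CG = −√(2/5) = -0.632456

−√(2/5) = -0.632456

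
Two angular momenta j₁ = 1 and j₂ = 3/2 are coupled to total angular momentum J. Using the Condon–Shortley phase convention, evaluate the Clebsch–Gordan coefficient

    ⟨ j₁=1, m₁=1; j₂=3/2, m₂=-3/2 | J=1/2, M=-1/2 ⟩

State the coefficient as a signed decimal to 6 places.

+0.707107

triangle: 2!·0!·1!/4! = 2/24
(j±m)!: 2!·0!·0!·3!·0!·1! = 12
prefactor² = (2J+1)·Δ·N² = 2
  k=0: +1/(0!·2!·0!·0!·0!·1!) = 1/2
Σ = 1/2  ⇒  CG² = 2·1/2² = 1/2
CG = +√(1/2) = +0.707107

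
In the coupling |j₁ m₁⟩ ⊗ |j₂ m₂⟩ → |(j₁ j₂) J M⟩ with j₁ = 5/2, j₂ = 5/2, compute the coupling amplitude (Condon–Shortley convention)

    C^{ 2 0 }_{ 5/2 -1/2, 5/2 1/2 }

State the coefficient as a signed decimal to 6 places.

+√(4/21) = +0.436436

j₁+j₂−J=3  J+j₁−j₂=2  J−j₁+j₂=2  j₁+j₂+J+1=8
(j₁±m₁, j₂±m₂, J±M) = (2,3,3,2,2,2)
P² = 12/7
sum k=1..3:
  [1] −1/8 = -1/8
  [2] +1/2 = 1/2
  [3] −1/24 = -1/24
S = 1/3
C² = P²·S² = 4/21 ; C = +0.436436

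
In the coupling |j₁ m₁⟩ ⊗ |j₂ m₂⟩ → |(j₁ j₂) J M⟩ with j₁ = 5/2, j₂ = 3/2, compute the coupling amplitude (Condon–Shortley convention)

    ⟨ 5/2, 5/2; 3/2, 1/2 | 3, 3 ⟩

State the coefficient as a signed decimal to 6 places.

+√(5/8) ≈ +0.790569

√[7·1!4!2!/8! · 5!0!2!1!6!0!] = √(1440)
  +(−1)^0/∏(0,1,0,2,4,0)! = 1/48  (running 1/48)
⟨..|..⟩ = √(1440)·(1/48) = +0.790569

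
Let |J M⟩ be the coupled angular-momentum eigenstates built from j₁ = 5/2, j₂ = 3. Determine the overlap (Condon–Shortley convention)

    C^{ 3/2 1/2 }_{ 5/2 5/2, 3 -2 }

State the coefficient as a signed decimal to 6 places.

+√(5/21) ≈ +0.487950

triangle: 4!*1!*2!/8! = 48/40320
(j±m)!: 5!*0!*1!*5!*2!*1! = 28800
prefactor² = (2J+1)*Δ*N² = 960/7
  k=0: +1/(0!*4!*0!*1!*1!*1!) = 1/24
Σ = 1/24  ⇒  CG² = 960/7*1/24² = 5/21
CG = +√(5/21) = +0.487950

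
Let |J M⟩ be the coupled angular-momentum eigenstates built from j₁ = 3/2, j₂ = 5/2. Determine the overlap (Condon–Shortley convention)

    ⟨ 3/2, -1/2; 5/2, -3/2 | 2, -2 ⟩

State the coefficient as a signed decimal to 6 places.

√[5·2!1!3!/7! · 1!2!1!4!0!4!] = √(96/7)
  +(−1)^1/∏(1,1,1,0,0,3)! = -1/6  (running -1/6)
⟨..|..⟩ = √(96/7)·(-1/6) = -0.617213

-0.617213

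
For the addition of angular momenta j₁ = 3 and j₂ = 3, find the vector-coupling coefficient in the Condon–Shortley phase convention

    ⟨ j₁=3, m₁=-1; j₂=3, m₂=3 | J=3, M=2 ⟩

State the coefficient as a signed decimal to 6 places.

−√(1/3) ≈ -0.577350

j₁+j₂−J=3  J+j₁−j₂=3  J−j₁+j₂=3  j₁+j₂+J+1=10
(j₁±m₁, j₂±m₂, J±M) = (2,4,6,0,5,1)
P² = 1728
sum k=3..3:
  [3] −1/72 = -1/72
S = -1/72
C² = P²·S² = 1/3 ; C = -0.577350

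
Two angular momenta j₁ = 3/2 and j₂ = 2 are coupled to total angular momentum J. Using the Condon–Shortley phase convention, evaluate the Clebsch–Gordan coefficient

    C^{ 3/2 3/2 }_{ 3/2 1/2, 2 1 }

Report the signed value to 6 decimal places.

√[4·2!1!2!/6! · 2!1!3!1!3!0!] = √(8/5)
  +(−1)^1/∏(1,1,0,2,1,0)! = -1/2  (running -1/2)
⟨..|..⟩ = √(8/5)·(-1/2) = -0.632456

-0.632456  (= −√(2/5))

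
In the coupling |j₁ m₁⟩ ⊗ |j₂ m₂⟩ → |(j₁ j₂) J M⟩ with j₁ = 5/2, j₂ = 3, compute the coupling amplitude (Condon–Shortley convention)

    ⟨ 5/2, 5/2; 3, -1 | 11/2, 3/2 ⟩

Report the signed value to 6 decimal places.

j₁+j₂−J=0  J+j₁−j₂=5  J−j₁+j₂=6  j₁+j₂+J+1=12
(j₁±m₁, j₂±m₂, J±M) = (5,0,2,4,7,4)
P² = 16588800/11
sum k=0..0:
  [0] +1/5760 = 1/5760
S = 1/5760
C² = P²·S² = 1/22 ; C = +0.213201

+0.213201  (= +√(1/22))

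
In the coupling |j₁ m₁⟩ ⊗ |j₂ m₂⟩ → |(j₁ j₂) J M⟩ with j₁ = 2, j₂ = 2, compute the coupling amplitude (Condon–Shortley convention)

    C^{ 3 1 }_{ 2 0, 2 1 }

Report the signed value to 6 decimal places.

j₁+j₂−J=1  J+j₁−j₂=3  J−j₁+j₂=3  j₁+j₂+J+1=8
(j₁±m₁, j₂±m₂, J±M) = (2,2,3,1,4,2)
P² = 36/5
sum k=0..1:
  [0] +1/12 = 1/12
  [1] −1/4 = -1/4
S = -1/6
C² = P²·S² = 1/5 ; C = -0.447214

−√(1/5) = -0.447214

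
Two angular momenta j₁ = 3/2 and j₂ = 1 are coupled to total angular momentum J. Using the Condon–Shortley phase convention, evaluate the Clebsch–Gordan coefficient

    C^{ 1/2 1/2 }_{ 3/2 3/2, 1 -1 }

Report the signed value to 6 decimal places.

triangle: 2!×1!×0!/4! = 2/24
(j±m)!: 3!×0!×0!×2!×1!×0! = 12
prefactor² = (2J+1)×Δ×N² = 2
  k=0: +1/(0!×2!×0!×0!×1!×0!) = 1/2
Σ = 1/2  ⇒  CG² = 2×1/2² = 1/2
CG = +√(1/2) = +0.707107

+√(1/2) ≈ +0.707107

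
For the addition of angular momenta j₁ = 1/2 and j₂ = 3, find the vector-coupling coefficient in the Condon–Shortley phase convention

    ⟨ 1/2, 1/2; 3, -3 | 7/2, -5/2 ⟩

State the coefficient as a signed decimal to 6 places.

j₁+j₂−J=0  J+j₁−j₂=1  J−j₁+j₂=6  j₁+j₂+J+1=8
(j₁±m₁, j₂±m₂, J±M) = (1,0,0,6,1,6)
P² = 518400/7
sum k=0..0:
  [0] +1/720 = 1/720
S = 1/720
C² = P²·S² = 1/7 ; C = +0.377964

+√(1/7) ≈ +0.377964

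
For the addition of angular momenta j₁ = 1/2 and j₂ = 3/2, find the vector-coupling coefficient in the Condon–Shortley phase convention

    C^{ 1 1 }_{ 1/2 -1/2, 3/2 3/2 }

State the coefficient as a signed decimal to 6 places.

-0.866025  (= −√(3/4))

√[3·1!0!2!/4! · 0!1!3!0!2!0!] = √(3)
  +(−1)^1/∏(1,0,0,2,0,0)! = -1/2  (running -1/2)
⟨..|..⟩ = √(3)·(-1/2) = -0.866025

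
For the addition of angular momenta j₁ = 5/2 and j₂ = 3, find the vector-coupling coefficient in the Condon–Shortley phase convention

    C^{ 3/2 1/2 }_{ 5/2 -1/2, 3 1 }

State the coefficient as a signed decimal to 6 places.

j₁+j₂−J=4  J+j₁−j₂=1  J−j₁+j₂=2  j₁+j₂+J+1=8
(j₁±m₁, j₂±m₂, J±M) = (2,3,4,2,2,1)
P² = 192/35
sum k=2..3:
  [2] +1/8 = 1/8
  [3] −1/6 = -1/6
S = -1/24
C² = P²·S² = 1/105 ; C = -0.097590

-0.097590  (= −√(1/105))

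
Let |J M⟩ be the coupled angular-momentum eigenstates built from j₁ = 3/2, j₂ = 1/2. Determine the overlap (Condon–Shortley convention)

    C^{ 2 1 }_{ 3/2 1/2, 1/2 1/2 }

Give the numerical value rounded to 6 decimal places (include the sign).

j₁+j₂−J=0  J+j₁−j₂=3  J−j₁+j₂=1  j₁+j₂+J+1=5
(j₁±m₁, j₂±m₂, J±M) = (2,1,1,0,3,1)
P² = 3
sum k=0..0:
  [0] +1/2 = 1/2
S = 1/2
C² = P²·S² = 3/4 ; C = +0.866025

+0.866025  (= +√(3/4))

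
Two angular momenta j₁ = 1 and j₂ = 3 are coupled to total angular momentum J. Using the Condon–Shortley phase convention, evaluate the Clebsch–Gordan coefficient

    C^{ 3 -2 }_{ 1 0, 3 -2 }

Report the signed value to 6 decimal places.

√[7·1!1!5!/8! · 1!1!1!5!1!5!] = √(300)
  +(−1)^0/∏(0,1,1,1,0,4)! = 1/24  (running 1/24)
  +(−1)^1/∏(1,0,0,0,1,5)! = -1/120  (running 1/30)
⟨..|..⟩ = √(300)·(1/30) = +0.577350

+√(1/3) = +0.577350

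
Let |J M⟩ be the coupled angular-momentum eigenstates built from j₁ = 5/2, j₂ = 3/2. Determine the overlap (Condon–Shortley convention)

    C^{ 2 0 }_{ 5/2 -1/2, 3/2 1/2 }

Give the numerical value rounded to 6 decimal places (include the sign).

−√(1/14) ≈ -0.267261

triangle: 2!*3!*1!/7! = 12/5040
(j±m)!: 2!*3!*2!*1!*2!*2! = 96
prefactor² = (2J+1)*Δ*N² = 8/7
  k=1: −1/(1!*1!*2!*1!*1!*0!) = -1/2
  k=2: +1/(2!*0!*1!*0!*2!*1!) = 1/4
Σ = -1/4  ⇒  CG² = 8/7*(-1/4)² = 1/14
CG = −√(1/14) = -0.267261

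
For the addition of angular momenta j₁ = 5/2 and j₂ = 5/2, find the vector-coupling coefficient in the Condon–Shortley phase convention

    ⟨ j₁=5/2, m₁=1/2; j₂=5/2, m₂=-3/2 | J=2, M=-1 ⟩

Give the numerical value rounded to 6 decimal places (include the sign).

j₁+j₂−J=3  J+j₁−j₂=2  J−j₁+j₂=2  j₁+j₂+J+1=8
(j₁±m₁, j₂±m₂, J±M) = (3,2,1,4,1,3)
P² = 36/7
sum k=0..1:
  [0] +1/12 = 1/12
  [1] −1/4 = -1/4
S = -1/6
C² = P²·S² = 1/7 ; C = -0.377964

-0.377964  (= −√(1/7))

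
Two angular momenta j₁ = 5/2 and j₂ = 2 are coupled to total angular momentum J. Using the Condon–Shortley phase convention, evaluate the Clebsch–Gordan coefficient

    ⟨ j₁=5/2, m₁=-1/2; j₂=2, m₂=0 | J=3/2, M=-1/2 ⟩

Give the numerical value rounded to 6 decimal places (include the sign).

triangle: 3!×2!×1!/7! = 12/5040
(j±m)!: 2!×3!×2!×2!×1!×2! = 96
prefactor² = (2J+1)×Δ×N² = 32/35
  k=1: −1/(1!×2!×2!×1!×0!×0!) = -1/4
  k=2: +1/(2!×1!×1!×0!×1!×1!) = 1/2
Σ = 1/4  ⇒  CG² = 32/35×1/4² = 2/35
CG = +√(2/35) = +0.239046

+√(2/35) ≈ +0.239046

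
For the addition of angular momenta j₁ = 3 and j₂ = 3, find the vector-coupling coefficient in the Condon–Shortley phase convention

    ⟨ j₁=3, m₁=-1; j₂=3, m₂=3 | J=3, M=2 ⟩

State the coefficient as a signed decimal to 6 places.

−√(1/3) = -0.577350

j₁+j₂−J=3  J+j₁−j₂=3  J−j₁+j₂=3  j₁+j₂+J+1=10
(j₁±m₁, j₂±m₂, J±M) = (2,4,6,0,5,1)
P² = 1728
sum k=3..3:
  [3] −1/72 = -1/72
S = -1/72
C² = P²·S² = 1/3 ; C = -0.577350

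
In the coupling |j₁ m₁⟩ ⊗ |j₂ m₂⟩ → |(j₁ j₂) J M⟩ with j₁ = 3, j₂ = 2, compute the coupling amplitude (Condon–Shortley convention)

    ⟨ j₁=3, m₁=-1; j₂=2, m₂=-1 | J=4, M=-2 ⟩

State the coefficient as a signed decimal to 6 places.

+√(1/28) ≈ +0.188982

triangle: 1!×5!×3!/10! = 720/3628800
(j±m)!: 2!×4!×1!×3!×2!×6! = 414720
prefactor² = (2J+1)×Δ×N² = 5184/7
  k=0: +1/(0!×1!×4!×1!×1!×2!) = 1/48
  k=1: −1/(1!×0!×3!×0!×2!×3!) = -1/72
Σ = 1/144  ⇒  CG² = 5184/7×1/144² = 1/28
CG = +√(1/28) = +0.188982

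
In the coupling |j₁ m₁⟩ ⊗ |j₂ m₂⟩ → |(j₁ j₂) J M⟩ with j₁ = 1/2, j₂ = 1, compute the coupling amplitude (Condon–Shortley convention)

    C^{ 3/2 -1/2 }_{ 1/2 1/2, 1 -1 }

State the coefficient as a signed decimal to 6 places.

+0.577350

j₁+j₂−J=0  J+j₁−j₂=1  J−j₁+j₂=2  j₁+j₂+J+1=4
(j₁±m₁, j₂±m₂, J±M) = (1,0,0,2,1,2)
P² = 4/3
sum k=0..0:
  [0] +1/2 = 1/2
S = 1/2
C² = P²·S² = 1/3 ; C = +0.577350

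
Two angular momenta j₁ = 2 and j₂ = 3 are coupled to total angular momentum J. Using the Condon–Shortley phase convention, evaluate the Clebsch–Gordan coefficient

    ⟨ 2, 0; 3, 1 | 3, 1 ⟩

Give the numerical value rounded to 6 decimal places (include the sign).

-0.387298

triangle: 2!×2!×4!/9! = 96/362880
(j±m)!: 2!×2!×4!×2!×4!×2! = 9216
prefactor² = (2J+1)×Δ×N² = 256/15
  k=0: +1/(0!×2!×2!×4!×0!×0!) = 1/96
  k=1: −1/(1!×1!×1!×3!×1!×1!) = -1/6
  k=2: +1/(2!×0!×0!×2!×2!×2!) = 1/16
Σ = -3/32  ⇒  CG² = 256/15×(-3/32)² = 3/20
CG = −√(3/20) = -0.387298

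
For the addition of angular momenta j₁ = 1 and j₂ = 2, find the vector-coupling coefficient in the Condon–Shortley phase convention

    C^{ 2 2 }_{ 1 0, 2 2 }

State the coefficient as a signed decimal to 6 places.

−√(2/3) ≈ -0.816497

triangle: 1!·1!·3!/6! = 6/720
(j±m)!: 1!·1!·4!·0!·4!·0! = 576
prefactor² = (2J+1)·Δ·N² = 24
  k=1: −1/(1!·0!·0!·3!·1!·0!) = -1/6
Σ = -1/6  ⇒  CG² = 24·(-1/6)² = 2/3
CG = −√(2/3) = -0.816497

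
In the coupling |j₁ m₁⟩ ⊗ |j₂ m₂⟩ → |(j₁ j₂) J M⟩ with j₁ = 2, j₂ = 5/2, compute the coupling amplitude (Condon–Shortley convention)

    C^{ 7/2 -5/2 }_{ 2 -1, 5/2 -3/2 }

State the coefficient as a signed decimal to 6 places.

+√(1/63) ≈ +0.125988

triangle: 1!×3!×4!/9! = 144/362880
(j±m)!: 1!×3!×1!×4!×1!×6! = 103680
prefactor² = (2J+1)×Δ×N² = 2304/7
  k=0: +1/(0!×1!×3!×1!×0!×3!) = 1/36
  k=1: −1/(1!×0!×2!×0!×1!×4!) = -1/48
Σ = 1/144  ⇒  CG² = 2304/7×1/144² = 1/63
CG = +√(1/63) = +0.125988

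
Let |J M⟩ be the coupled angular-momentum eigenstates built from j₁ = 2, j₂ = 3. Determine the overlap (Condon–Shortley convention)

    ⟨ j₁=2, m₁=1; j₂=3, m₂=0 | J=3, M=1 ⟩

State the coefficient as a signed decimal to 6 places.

j₁+j₂−J=2  J+j₁−j₂=2  J−j₁+j₂=4  j₁+j₂+J+1=9
(j₁±m₁, j₂±m₂, J±M) = (3,1,3,3,4,2)
P² = 96/5
sum k=0..1:
  [0] +1/12 = 1/12
  [1] −1/8 = -1/8
S = -1/24
C² = P²·S² = 1/30 ; C = -0.182574

−√(1/30) = -0.182574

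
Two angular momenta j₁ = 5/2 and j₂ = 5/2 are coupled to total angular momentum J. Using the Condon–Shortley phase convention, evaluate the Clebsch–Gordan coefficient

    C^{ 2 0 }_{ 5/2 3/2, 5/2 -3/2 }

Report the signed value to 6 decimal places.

+0.109109

√[5·3!2!2!/8! · 4!1!1!4!2!2!] = √(48/7)
  +(−1)^0/∏(0,3,1,1,1,1)! = 1/6  (running 1/6)
  +(−1)^1/∏(1,2,0,0,2,2)! = -1/8  (running 1/24)
⟨..|..⟩ = √(48/7)·(1/24) = +0.109109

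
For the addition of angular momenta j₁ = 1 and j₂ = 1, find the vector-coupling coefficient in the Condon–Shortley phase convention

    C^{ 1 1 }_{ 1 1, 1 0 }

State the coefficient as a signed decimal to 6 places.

+0.707107

triangle: 1!*1!*1!/4! = 1/24
(j±m)!: 2!*0!*1!*1!*2!*0! = 4
prefactor² = (2J+1)*Δ*N² = 1/2
  k=0: +1/(0!*1!*0!*1!*1!*0!) = 1
Σ = 1  ⇒  CG² = 1/2*1² = 1/2
CG = +√(1/2) = +0.707107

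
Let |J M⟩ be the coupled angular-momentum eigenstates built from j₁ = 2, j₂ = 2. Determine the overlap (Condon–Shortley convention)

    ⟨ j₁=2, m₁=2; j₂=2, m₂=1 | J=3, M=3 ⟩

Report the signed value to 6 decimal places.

+√(1/2) ≈ +0.707107

triangle: 1!·3!·3!/8! = 36/40320
(j±m)!: 4!·0!·3!·1!·6!·0! = 103680
prefactor² = (2J+1)·Δ·N² = 648
  k=0: +1/(0!·1!·0!·3!·3!·0!) = 1/36
Σ = 1/36  ⇒  CG² = 648·1/36² = 1/2
CG = +√(1/2) = +0.707107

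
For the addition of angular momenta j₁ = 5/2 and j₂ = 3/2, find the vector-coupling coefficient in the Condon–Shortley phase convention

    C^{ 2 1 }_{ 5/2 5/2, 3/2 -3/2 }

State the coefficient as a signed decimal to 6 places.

triangle: 2!*3!*1!/7! = 12/5040
(j±m)!: 5!*0!*0!*3!*3!*1! = 4320
prefactor² = (2J+1)*Δ*N² = 360/7
  k=0: +1/(0!*2!*0!*0!*3!*1!) = 1/12
Σ = 1/12  ⇒  CG² = 360/7*1/12² = 5/14
CG = +√(5/14) = +0.597614

+√(5/14) ≈ +0.597614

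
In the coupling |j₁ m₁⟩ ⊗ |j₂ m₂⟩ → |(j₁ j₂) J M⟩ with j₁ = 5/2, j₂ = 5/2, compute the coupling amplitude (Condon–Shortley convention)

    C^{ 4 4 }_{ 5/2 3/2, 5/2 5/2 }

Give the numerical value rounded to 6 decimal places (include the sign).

j₁+j₂−J=1  J+j₁−j₂=4  J−j₁+j₂=4  j₁+j₂+J+1=10
(j₁±m₁, j₂±m₂, J±M) = (4,1,5,0,8,0)
P² = 165888
sum k=1..1:
  [1] −1/576 = -1/576
S = -1/576
C² = P²·S² = 1/2 ; C = -0.707107

-0.707107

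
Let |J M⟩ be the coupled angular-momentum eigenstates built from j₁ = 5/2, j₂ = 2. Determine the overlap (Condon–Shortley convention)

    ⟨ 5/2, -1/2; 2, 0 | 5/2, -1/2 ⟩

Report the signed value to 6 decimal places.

-0.478091

√[6·2!3!2!/8! · 2!3!2!2!2!3!] = √(72/35)
  +(−1)^0/∏(0,2,3,2,0,0)! = 1/24  (running 1/24)
  +(−1)^1/∏(1,1,2,1,1,1)! = -1/2  (running -11/24)
  +(−1)^2/∏(2,0,1,0,2,2)! = 1/8  (running -1/3)
⟨..|..⟩ = √(72/35)·(-1/3) = -0.478091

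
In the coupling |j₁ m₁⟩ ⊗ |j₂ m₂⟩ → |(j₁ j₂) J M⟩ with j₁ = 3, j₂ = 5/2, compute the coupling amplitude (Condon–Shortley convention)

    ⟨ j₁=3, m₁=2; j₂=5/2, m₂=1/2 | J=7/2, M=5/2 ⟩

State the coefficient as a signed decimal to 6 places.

−√(2/63) ≈ -0.178174

j₁+j₂−J=2  J+j₁−j₂=4  J−j₁+j₂=3  j₁+j₂+J+1=10
(j₁±m₁, j₂±m₂, J±M) = (5,1,3,2,6,1)
P² = 4608/7
sum k=0..1:
  [0] +1/72 = 1/72
  [1] −1/48 = -1/48
S = -1/144
C² = P²·S² = 2/63 ; C = -0.178174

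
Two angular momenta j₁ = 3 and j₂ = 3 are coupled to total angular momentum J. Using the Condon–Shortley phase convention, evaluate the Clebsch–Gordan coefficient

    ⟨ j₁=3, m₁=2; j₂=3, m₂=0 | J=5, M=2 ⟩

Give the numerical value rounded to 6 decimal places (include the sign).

√[11·1!5!5!/12! · 5!1!3!3!7!3!] = √(43200)
  +(−1)^0/∏(0,1,1,3,4,2)! = 1/288  (running 1/288)
  +(−1)^1/∏(1,0,0,2,5,3)! = -1/1440  (running 1/360)
⟨..|..⟩ = √(43200)·(1/360) = +0.577350

+0.577350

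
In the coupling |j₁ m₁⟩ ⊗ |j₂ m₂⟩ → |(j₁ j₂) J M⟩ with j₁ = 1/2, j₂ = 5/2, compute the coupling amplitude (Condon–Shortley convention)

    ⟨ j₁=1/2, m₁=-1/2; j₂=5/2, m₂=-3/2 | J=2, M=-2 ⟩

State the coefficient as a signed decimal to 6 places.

√[5·1!0!4!/6! · 0!1!1!4!0!4!] = √(96)
  +(−1)^1/∏(1,0,0,0,0,4)! = -1/24  (running -1/24)
⟨..|..⟩ = √(96)·(-1/24) = -0.408248

−√(1/6) = -0.408248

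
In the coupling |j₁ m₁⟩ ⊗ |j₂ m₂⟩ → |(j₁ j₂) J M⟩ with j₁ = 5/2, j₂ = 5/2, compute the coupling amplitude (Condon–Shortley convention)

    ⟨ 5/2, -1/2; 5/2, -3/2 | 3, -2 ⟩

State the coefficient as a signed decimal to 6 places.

−√(1/12) = -0.288675

triangle: 2!*3!*3!/9! = 72/362880
(j±m)!: 2!*3!*1!*4!*1!*5! = 34560
prefactor² = (2J+1)*Δ*N² = 48
  k=0: +1/(0!*2!*3!*1!*0!*2!) = 1/24
  k=1: −1/(1!*1!*2!*0!*1!*3!) = -1/12
Σ = -1/24  ⇒  CG² = 48*(-1/24)² = 1/12
CG = −√(1/12) = -0.288675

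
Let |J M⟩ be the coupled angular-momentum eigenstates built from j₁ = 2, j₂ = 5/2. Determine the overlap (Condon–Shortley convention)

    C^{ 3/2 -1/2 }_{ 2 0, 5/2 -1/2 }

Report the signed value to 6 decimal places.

-0.239046  (= −√(2/35))

triangle: 3!·1!·2!/7! = 12/5040
(j±m)!: 2!·2!·2!·3!·1!·2! = 96
prefactor² = (2J+1)·Δ·N² = 32/35
  k=1: −1/(1!·2!·1!·1!·0!·1!) = -1/2
  k=2: +1/(2!·1!·0!·0!·1!·2!) = 1/4
Σ = -1/4  ⇒  CG² = 32/35·(-1/4)² = 2/35
CG = −√(2/35) = -0.239046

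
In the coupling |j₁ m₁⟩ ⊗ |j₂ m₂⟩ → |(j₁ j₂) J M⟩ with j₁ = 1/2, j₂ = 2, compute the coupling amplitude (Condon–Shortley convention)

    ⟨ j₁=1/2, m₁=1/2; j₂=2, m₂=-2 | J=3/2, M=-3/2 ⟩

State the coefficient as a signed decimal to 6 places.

+0.894427  (= +√(4/5))

j₁+j₂−J=1  J+j₁−j₂=0  J−j₁+j₂=3  j₁+j₂+J+1=5
(j₁±m₁, j₂±m₂, J±M) = (1,0,0,4,0,3)
P² = 144/5
sum k=0..0:
  [0] +1/6 = 1/6
S = 1/6
C² = P²·S² = 4/5 ; C = +0.894427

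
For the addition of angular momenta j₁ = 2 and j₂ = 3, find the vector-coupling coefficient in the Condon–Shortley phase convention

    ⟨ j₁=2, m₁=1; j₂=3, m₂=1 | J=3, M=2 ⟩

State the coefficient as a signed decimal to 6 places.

√[7·2!2!4!/9! · 3!1!4!2!5!1!] = √(64)
  +(−1)^0/∏(0,2,1,4,1,0)! = 1/48  (running 1/48)
  +(−1)^1/∏(1,1,0,3,2,1)! = -1/12  (running -1/16)
⟨..|..⟩ = √(64)·(-1/16) = -0.500000

-0.500000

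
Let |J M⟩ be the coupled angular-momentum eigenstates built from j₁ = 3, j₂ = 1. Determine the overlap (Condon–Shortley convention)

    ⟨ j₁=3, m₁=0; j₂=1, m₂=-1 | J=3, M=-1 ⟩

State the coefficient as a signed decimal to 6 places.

√[7·1!5!1!/8! · 3!3!0!2!2!4!] = √(72)
  +(−1)^0/∏(0,1,3,0,2,1)! = 1/12  (running 1/12)
⟨..|..⟩ = √(72)·(1/12) = +0.707107

+0.707107  (= +√(1/2))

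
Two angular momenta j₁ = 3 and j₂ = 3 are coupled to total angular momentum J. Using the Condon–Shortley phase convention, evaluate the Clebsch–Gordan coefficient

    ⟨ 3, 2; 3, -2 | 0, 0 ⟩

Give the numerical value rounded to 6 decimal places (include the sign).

-0.377964

triangle: 6!·0!·0!/7! = 720/5040
(j±m)!: 5!·1!·1!·5!·0!·0! = 14400
prefactor² = (2J+1)·Δ·N² = 14400/7
  k=1: −1/(1!·5!·0!·0!·0!·0!) = -1/120
Σ = -1/120  ⇒  CG² = 14400/7·(-1/120)² = 1/7
CG = −√(1/7) = -0.377964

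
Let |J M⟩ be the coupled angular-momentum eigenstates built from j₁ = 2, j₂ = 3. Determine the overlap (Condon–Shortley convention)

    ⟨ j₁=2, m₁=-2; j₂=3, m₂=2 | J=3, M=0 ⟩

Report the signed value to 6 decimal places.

j₁+j₂−J=2  J+j₁−j₂=2  J−j₁+j₂=4  j₁+j₂+J+1=9
(j₁±m₁, j₂±m₂, J±M) = (0,4,5,1,3,3)
P² = 192
sum k=2..2:
  [2] +1/24 = 1/24
S = 1/24
C² = P²·S² = 1/3 ; C = +0.577350

+0.577350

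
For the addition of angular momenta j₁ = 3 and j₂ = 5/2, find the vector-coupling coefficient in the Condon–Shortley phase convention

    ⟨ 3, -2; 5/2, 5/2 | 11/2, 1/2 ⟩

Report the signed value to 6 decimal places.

triangle: 0!·6!·5!/12! = 86400/479001600
(j±m)!: 1!·5!·5!·0!·6!·5! = 1244160000
prefactor² = (2J+1)·Δ·N² = 207360000/77
  k=0: +1/(0!·0!·5!·5!·1!·0!) = 1/14400
Σ = 1/14400  ⇒  CG² = 207360000/77·1/14400² = 1/77
CG = +√(1/77) = +0.113961

+0.113961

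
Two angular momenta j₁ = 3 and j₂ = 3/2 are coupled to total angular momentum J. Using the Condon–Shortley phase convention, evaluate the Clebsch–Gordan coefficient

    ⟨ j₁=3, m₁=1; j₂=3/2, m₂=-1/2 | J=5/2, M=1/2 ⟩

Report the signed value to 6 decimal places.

j₁+j₂−J=2  J+j₁−j₂=4  J−j₁+j₂=1  j₁+j₂+J+1=8
(j₁±m₁, j₂±m₂, J±M) = (4,2,1,2,3,2)
P² = 288/35
sum k=0..1:
  [0] +1/8 = 1/8
  [1] −1/6 = -1/6
S = -1/24
C² = P²·S² = 1/70 ; C = -0.119523

-0.119523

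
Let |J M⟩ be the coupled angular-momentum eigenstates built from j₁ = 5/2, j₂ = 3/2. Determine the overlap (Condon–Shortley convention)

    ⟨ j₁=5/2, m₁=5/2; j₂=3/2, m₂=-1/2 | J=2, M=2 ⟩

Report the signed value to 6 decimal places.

triangle: 2!*3!*1!/7! = 12/5040
(j±m)!: 5!*0!*1!*2!*4!*0! = 5760
prefactor² = (2J+1)*Δ*N² = 480/7
  k=0: +1/(0!*2!*0!*1!*3!*0!) = 1/12
Σ = 1/12  ⇒  CG² = 480/7*1/12² = 10/21
CG = +√(10/21) = +0.690066

+√(10/21) = +0.690066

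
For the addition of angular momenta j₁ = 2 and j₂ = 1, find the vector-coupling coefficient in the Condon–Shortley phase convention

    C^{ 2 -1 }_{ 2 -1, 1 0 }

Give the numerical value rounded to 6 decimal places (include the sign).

-0.408248  (= −√(1/6))

triangle: 1!×3!×1!/6! = 6/720
(j±m)!: 1!×3!×1!×1!×1!×3! = 36
prefactor² = (2J+1)×Δ×N² = 3/2
  k=0: +1/(0!×1!×3!×1!×0!×0!) = 1/6
  k=1: −1/(1!×0!×2!×0!×1!×1!) = -1/2
Σ = -1/3  ⇒  CG² = 3/2×(-1/3)² = 1/6
CG = −√(1/6) = -0.408248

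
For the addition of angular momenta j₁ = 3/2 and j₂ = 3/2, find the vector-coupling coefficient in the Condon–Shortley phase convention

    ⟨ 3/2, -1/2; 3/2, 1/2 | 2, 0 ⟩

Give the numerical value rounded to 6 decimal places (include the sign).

−√(1/4) ≈ -0.500000

√[5·1!2!2!/6! · 1!2!2!1!2!2!] = √(4/9)
  +(−1)^0/∏(0,1,2,2,0,0)! = 1/4  (running 1/4)
  +(−1)^1/∏(1,0,1,1,1,1)! = -1  (running -3/4)
⟨..|..⟩ = √(4/9)·(-3/4) = -0.500000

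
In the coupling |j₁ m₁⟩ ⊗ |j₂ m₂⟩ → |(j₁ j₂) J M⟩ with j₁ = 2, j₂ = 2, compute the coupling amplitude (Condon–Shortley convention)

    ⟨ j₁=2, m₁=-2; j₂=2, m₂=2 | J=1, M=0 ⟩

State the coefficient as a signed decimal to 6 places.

√[3·3!1!1!/6! · 0!4!4!0!1!1!] = √(72/5)
  +(−1)^3/∏(3,0,1,1,0,0)! = -1/6  (running -1/6)
⟨..|..⟩ = √(72/5)·(-1/6) = -0.632456

-0.632456  (= −√(2/5))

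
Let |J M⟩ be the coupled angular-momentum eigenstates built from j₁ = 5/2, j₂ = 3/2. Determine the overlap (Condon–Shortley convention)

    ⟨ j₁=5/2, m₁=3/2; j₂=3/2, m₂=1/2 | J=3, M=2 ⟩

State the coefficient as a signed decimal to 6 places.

+0.288675

triangle: 1!·4!·2!/8! = 48/40320
(j±m)!: 4!·1!·2!·1!·5!·1! = 5760
prefactor² = (2J+1)·Δ·N² = 48
  k=0: +1/(0!·1!·1!·2!·3!·0!) = 1/12
  k=1: −1/(1!·0!·0!·1!·4!·1!) = -1/24
Σ = 1/24  ⇒  CG² = 48·1/24² = 1/12
CG = +√(1/12) = +0.288675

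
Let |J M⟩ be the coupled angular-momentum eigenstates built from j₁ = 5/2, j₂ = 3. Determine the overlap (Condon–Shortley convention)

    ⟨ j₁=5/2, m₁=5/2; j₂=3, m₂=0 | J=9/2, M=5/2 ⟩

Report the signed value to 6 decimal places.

+√(25/66) ≈ +0.615457

triangle: 1!*4!*5!/11! = 2880/39916800
(j±m)!: 5!*0!*3!*3!*7!*2! = 43545600
prefactor² = (2J+1)*Δ*N² = 345600/11
  k=0: +1/(0!*1!*0!*3!*4!*2!) = 1/288
Σ = 1/288  ⇒  CG² = 345600/11*1/288² = 25/66
CG = +√(25/66) = +0.615457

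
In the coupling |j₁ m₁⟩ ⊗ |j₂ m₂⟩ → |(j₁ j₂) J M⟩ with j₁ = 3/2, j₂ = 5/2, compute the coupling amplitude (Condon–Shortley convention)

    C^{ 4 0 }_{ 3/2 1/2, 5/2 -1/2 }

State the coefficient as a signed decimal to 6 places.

+0.654654  (= +√(3/7))

triangle: 0!×3!×5!/9! = 720/362880
(j±m)!: 2!×1!×2!×3!×4!×4! = 13824
prefactor² = (2J+1)×Δ×N² = 1728/7
  k=0: +1/(0!×0!×1!×2!×2!×3!) = 1/24
Σ = 1/24  ⇒  CG² = 1728/7×1/24² = 3/7
CG = +√(3/7) = +0.654654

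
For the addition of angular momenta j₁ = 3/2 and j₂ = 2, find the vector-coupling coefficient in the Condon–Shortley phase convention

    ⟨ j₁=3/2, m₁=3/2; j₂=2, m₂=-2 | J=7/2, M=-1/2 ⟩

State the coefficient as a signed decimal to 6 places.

triangle: 0!·3!·4!/8! = 144/40320
(j±m)!: 3!·0!·0!·4!·3!·4! = 20736
prefactor² = (2J+1)·Δ·N² = 20736/35
  k=0: +1/(0!·0!·0!·0!·3!·4!) = 1/144
Σ = 1/144  ⇒  CG² = 20736/35·1/144² = 1/35
CG = +√(1/35) = +0.169031

+0.169031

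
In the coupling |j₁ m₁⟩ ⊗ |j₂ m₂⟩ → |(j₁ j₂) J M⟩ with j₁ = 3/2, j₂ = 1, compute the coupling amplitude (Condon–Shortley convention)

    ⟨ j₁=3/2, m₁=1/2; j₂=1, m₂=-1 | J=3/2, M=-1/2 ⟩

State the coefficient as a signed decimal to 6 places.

j₁+j₂−J=1  J+j₁−j₂=2  J−j₁+j₂=1  j₁+j₂+J+1=5
(j₁±m₁, j₂±m₂, J±M) = (2,1,0,2,1,2)
P² = 8/15
sum k=0..0:
  [0] +1/1 = 1
S = 1
C² = P²·S² = 8/15 ; C = +0.730297

+√(8/15) ≈ +0.730297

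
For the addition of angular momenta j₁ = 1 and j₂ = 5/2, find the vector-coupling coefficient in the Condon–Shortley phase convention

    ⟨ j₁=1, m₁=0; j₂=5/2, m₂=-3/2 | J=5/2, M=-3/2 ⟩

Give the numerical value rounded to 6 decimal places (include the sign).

+√(9/35) = +0.507093

j₁+j₂−J=1  J+j₁−j₂=1  J−j₁+j₂=4  j₁+j₂+J+1=7
(j₁±m₁, j₂±m₂, J±M) = (1,1,1,4,1,4)
P² = 576/35
sum k=0..1:
  [0] +1/6 = 1/6
  [1] −1/24 = -1/24
S = 1/8
C² = P²·S² = 9/35 ; C = +0.507093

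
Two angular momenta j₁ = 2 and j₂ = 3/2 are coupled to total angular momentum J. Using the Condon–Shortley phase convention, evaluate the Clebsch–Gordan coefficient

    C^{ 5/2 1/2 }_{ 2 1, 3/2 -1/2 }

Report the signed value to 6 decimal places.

+√(5/14) = +0.597614

√[6·1!3!2!/7! · 3!1!1!2!3!2!] = √(72/35)
  +(−1)^0/∏(0,1,1,1,2,1)! = 1/2  (running 1/2)
  +(−1)^1/∏(1,0,0,0,3,2)! = -1/12  (running 5/12)
⟨..|..⟩ = √(72/35)·(5/12) = +0.597614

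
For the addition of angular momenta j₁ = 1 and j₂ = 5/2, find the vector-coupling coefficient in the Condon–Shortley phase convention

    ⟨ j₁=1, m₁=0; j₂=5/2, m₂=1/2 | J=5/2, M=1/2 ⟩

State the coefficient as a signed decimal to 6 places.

√[6·1!1!4!/7! · 1!1!3!2!3!2!] = √(144/35)
  +(−1)^0/∏(0,1,1,3,0,1)! = 1/6  (running 1/6)
  +(−1)^1/∏(1,0,0,2,1,2)! = -1/4  (running -1/12)
⟨..|..⟩ = √(144/35)·(-1/12) = -0.169031

-0.169031  (= −√(1/35))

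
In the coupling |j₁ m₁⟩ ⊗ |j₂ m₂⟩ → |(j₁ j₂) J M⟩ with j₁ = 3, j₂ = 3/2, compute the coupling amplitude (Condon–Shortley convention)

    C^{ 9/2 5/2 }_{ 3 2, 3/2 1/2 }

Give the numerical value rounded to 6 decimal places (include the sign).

+√(1/2) ≈ +0.707107

triangle: 0!·6!·3!/10! = 4320/3628800
(j±m)!: 5!·1!·2!·1!·7!·2! = 2419200
prefactor² = (2J+1)·Δ·N² = 28800
  k=0: +1/(0!·0!·1!·2!·5!·1!) = 1/240
Σ = 1/240  ⇒  CG² = 28800·1/240² = 1/2
CG = +√(1/2) = +0.707107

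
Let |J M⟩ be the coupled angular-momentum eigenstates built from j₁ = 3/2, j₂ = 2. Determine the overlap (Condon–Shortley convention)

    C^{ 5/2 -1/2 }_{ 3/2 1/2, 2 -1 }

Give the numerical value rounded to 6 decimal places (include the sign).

√[6·1!2!3!/7! · 2!1!1!3!2!3!] = √(72/35)
  +(−1)^0/∏(0,1,1,1,1,2)! = 1/2  (running 1/2)
  +(−1)^1/∏(1,0,0,0,2,3)! = -1/12  (running 5/12)
⟨..|..⟩ = √(72/35)·(5/12) = +0.597614

+√(5/14) ≈ +0.597614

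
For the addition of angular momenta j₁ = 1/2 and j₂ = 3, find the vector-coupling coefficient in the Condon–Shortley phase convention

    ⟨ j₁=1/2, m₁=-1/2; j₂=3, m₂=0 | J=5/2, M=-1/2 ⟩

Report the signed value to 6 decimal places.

j₁+j₂−J=1  J+j₁−j₂=0  J−j₁+j₂=5  j₁+j₂+J+1=7
(j₁±m₁, j₂±m₂, J±M) = (0,1,3,3,2,3)
P² = 432/7
sum k=1..1:
  [1] −1/12 = -1/12
S = -1/12
C² = P²·S² = 3/7 ; C = -0.654654

−√(3/7) = -0.654654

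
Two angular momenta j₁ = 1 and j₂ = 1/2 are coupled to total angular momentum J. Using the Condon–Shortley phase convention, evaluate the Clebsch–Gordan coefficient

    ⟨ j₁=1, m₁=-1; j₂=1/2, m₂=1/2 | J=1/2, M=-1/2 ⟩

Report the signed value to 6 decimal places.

√[2·1!1!0!/3! · 0!2!1!0!0!1!] = √(2/3)
  +(−1)^1/∏(1,0,1,0,0,0)! = -1  (running -1)
⟨..|..⟩ = √(2/3)·(-1) = -0.816497

-0.816497  (= −√(2/3))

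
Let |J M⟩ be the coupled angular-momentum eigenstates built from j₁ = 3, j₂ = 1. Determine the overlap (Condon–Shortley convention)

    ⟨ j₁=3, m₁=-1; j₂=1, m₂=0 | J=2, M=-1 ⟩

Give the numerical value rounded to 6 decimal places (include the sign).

triangle: 2!·4!·0!/7! = 48/5040
(j±m)!: 2!·4!·1!·1!·1!·3! = 288
prefactor² = (2J+1)·Δ·N² = 96/7
  k=1: −1/(1!·1!·3!·0!·1!·0!) = -1/6
Σ = -1/6  ⇒  CG² = 96/7·(-1/6)² = 8/21
CG = −√(8/21) = -0.617213

−√(8/21) = -0.617213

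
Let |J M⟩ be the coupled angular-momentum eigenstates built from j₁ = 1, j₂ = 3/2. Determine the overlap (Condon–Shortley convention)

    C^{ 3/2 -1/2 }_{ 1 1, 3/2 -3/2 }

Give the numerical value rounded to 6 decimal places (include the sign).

triangle: 1!·1!·2!/5! = 2/120
(j±m)!: 2!·0!·0!·3!·1!·2! = 24
prefactor² = (2J+1)·Δ·N² = 8/5
  k=0: +1/(0!·1!·0!·0!·1!·2!) = 1/2
Σ = 1/2  ⇒  CG² = 8/5·1/2² = 2/5
CG = +√(2/5) = +0.632456

+√(2/5) = +0.632456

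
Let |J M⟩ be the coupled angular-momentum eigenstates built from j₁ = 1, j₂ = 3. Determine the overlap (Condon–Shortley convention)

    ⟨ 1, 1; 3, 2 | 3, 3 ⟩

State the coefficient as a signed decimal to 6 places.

j₁+j₂−J=1  J+j₁−j₂=1  J−j₁+j₂=5  j₁+j₂+J+1=8
(j₁±m₁, j₂±m₂, J±M) = (2,0,5,1,6,0)
P² = 3600
sum k=0..0:
  [0] +1/120 = 1/120
S = 1/120
C² = P²·S² = 1/4 ; C = +0.500000

+0.500000  (= +√(1/4))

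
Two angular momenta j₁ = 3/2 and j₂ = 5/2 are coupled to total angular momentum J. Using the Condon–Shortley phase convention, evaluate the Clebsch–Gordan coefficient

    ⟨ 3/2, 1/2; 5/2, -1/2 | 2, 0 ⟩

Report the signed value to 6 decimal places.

triangle: 2!·1!·3!/7! = 12/5040
(j±m)!: 2!·1!·2!·3!·2!·2! = 96
prefactor² = (2J+1)·Δ·N² = 8/7
  k=0: +1/(0!·2!·1!·2!·0!·1!) = 1/4
  k=1: −1/(1!·1!·0!·1!·1!·2!) = -1/2
Σ = -1/4  ⇒  CG² = 8/7·(-1/4)² = 1/14
CG = −√(1/14) = -0.267261

−√(1/14) = -0.267261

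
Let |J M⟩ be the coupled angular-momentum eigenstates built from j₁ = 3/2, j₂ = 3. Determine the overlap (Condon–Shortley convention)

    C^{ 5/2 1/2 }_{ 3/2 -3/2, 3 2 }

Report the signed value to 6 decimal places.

√[6·2!1!4!/8! · 0!3!5!1!3!2!] = √(432/7)
  +(−1)^2/∏(2,0,1,3,0,1)! = 1/12  (running 1/12)
⟨..|..⟩ = √(432/7)·(1/12) = +0.654654

+0.654654  (= +√(3/7))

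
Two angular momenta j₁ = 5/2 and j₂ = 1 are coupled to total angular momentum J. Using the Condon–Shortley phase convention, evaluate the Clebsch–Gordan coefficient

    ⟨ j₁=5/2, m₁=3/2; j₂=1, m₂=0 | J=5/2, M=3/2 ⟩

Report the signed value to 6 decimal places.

triangle: 1!*4!*1!/7! = 24/5040
(j±m)!: 4!*1!*1!*1!*4!*1! = 576
prefactor² = (2J+1)*Δ*N² = 576/35
  k=0: +1/(0!*1!*1!*1!*3!*0!) = 1/6
  k=1: −1/(1!*0!*0!*0!*4!*1!) = -1/24
Σ = 1/8  ⇒  CG² = 576/35*1/8² = 9/35
CG = +√(9/35) = +0.507093

+√(9/35) ≈ +0.507093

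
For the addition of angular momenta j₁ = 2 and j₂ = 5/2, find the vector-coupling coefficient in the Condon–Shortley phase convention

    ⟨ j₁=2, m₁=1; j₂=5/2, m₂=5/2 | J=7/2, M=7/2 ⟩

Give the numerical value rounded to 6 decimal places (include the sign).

−√(5/9) ≈ -0.745356

√[8·1!3!4!/9! · 3!1!5!0!7!0!] = √(11520)
  +(−1)^1/∏(1,0,0,4,3,0)! = -1/144  (running -1/144)
⟨..|..⟩ = √(11520)·(-1/144) = -0.745356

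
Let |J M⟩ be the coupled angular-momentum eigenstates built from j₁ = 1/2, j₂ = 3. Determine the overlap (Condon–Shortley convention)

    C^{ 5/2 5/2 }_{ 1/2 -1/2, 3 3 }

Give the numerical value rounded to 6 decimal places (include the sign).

√[6·1!0!5!/7! · 0!1!6!0!5!0!] = √(86400/7)
  +(−1)^1/∏(1,0,0,5,0,0)! = -1/120  (running -1/120)
⟨..|..⟩ = √(86400/7)·(-1/120) = -0.925820

-0.925820  (= −√(6/7))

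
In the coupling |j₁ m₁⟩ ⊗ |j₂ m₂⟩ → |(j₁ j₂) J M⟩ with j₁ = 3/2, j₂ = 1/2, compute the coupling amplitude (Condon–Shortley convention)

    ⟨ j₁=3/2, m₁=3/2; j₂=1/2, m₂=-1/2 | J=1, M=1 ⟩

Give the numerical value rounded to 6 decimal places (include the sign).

+√(3/4) ≈ +0.866025

j₁+j₂−J=1  J+j₁−j₂=2  J−j₁+j₂=0  j₁+j₂+J+1=4
(j₁±m₁, j₂±m₂, J±M) = (3,0,0,1,2,0)
P² = 3
sum k=0..0:
  [0] +1/2 = 1/2
S = 1/2
C² = P²·S² = 3/4 ; C = +0.866025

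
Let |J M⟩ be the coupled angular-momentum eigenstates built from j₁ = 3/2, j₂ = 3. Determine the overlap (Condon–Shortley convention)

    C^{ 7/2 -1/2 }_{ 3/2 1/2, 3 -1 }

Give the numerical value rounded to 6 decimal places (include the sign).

+0.534522  (= +√(2/7))

j₁+j₂−J=1  J+j₁−j₂=2  J−j₁+j₂=5  j₁+j₂+J+1=9
(j₁±m₁, j₂±m₂, J±M) = (2,1,2,4,3,4)
P² = 512/7
sum k=0..1:
  [0] +1/12 = 1/12
  [1] −1/48 = -1/48
S = 1/16
C² = P²·S² = 2/7 ; C = +0.534522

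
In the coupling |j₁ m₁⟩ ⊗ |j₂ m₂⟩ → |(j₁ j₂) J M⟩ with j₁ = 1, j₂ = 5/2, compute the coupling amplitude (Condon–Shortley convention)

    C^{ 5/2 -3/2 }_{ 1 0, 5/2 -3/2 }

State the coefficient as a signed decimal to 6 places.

+0.507093  (= +√(9/35))

√[6·1!1!4!/7! · 1!1!1!4!1!4!] = √(576/35)
  +(−1)^0/∏(0,1,1,1,0,3)! = 1/6  (running 1/6)
  +(−1)^1/∏(1,0,0,0,1,4)! = -1/24  (running 1/8)
⟨..|..⟩ = √(576/35)·(1/8) = +0.507093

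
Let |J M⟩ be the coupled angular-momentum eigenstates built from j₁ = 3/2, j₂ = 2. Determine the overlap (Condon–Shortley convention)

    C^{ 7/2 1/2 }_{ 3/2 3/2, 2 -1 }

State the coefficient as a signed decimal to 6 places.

j₁+j₂−J=0  J+j₁−j₂=3  J−j₁+j₂=4  j₁+j₂+J+1=8
(j₁±m₁, j₂±m₂, J±M) = (3,0,1,3,4,3)
P² = 5184/35
sum k=0..0:
  [0] +1/36 = 1/36
S = 1/36
C² = P²·S² = 4/35 ; C = +0.338062

+0.338062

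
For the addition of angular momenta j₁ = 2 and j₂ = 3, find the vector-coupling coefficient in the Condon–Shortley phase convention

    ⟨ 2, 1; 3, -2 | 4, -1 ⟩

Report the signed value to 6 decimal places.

+√(7/20) = +0.591608

j₁+j₂−J=1  J+j₁−j₂=3  J−j₁+j₂=5  j₁+j₂+J+1=10
(j₁±m₁, j₂±m₂, J±M) = (3,1,1,5,3,5)
P² = 6480/7
sum k=0..1:
  [0] +1/48 = 1/48
  [1] −1/720 = -1/720
S = 7/360
C² = P²·S² = 7/20 ; C = +0.591608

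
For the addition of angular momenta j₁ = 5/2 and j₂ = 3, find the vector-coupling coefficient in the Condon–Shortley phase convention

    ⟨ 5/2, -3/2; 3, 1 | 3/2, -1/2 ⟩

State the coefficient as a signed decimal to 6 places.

√[4·4!1!2!/8! · 1!4!4!2!1!2!] = √(384/35)
  +(−1)^3/∏(3,1,1,1,0,1)! = -1/6  (running -1/6)
  +(−1)^4/∏(4,0,0,0,1,2)! = 1/48  (running -7/48)
⟨..|..⟩ = √(384/35)·(-7/48) = -0.483046

-0.483046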